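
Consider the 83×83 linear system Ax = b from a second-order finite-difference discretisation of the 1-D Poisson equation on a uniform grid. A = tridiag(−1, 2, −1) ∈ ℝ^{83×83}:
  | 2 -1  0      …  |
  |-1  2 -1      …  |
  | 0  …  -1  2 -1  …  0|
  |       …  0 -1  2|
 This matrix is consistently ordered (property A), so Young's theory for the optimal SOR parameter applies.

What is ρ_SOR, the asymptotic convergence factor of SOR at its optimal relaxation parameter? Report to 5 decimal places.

With n=83, ρ(Jacobi) = cos(π/84) = 0.99930.
√(1−ρ_J²) = |sin(π/84)| = 0.037391
Then 2/(1+√(1−ρ_J²)) = 2/(1+0.037391); ω* = 2/1.037391 = 1.92791.
and ρ(B_{ω*}) = 1.92791 − 1 = 0.92791.

ρ_SOR = 0.92791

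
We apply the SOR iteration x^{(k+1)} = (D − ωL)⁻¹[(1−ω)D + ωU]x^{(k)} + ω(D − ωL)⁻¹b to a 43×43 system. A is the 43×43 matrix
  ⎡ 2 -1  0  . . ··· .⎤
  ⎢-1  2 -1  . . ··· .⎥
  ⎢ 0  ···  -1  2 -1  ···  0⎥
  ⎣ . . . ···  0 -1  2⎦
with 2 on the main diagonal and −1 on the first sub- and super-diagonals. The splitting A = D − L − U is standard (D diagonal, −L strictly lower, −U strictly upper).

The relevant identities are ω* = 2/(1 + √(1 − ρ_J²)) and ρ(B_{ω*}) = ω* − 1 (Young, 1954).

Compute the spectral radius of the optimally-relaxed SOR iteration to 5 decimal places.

n=43: λ(B_J) = 1 − λ(A)/2 = cos(kπ/44); k=1 gives ρ_J = 0.99745.
1 − cos²(π/44) = sin²(π/44) ⇒ √(1−ρ_J²) = sin(π/44) = 0.071339.
Then 2/(1+√(1−ρ_J²)) = 2/(1+0.071339); ω* = 2/1.071339 = 1.86682.
ρ(B_{ω*}) = ω*−1 = 0.86682

ρ_SOR = 0.86682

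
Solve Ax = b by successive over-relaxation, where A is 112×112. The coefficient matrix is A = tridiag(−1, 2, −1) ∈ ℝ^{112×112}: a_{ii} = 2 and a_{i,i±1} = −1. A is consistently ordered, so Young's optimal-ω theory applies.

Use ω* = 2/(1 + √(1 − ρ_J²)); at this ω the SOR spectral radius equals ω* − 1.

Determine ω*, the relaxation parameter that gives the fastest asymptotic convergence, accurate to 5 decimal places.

ω* = 1.94591

B_J for the 112×112 system has eigenvalues cos(kπ/113); ρ_J = cos(π/113) = 0.99961.
root = sin(π/113) = 0.027798  (since 1−cos² = sin²).
ω* = 2 / (1 + 0.027798) = 2 / 1.027798 ≈ 1.94591.
ρ(B_{ω*}) = ω*−1 = 0.94591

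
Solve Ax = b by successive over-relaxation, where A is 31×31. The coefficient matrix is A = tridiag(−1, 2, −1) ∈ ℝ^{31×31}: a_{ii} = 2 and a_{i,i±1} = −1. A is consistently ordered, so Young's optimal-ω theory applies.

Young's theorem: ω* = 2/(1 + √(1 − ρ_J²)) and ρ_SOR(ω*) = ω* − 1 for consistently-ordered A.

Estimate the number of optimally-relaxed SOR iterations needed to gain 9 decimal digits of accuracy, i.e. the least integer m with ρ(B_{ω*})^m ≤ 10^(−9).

With n=31, ρ(Jacobi) = cos(π/32) = 0.9951847.
√(1 − cos²(π/32)) = sin(π/32) ≈ 0.0980171.
Young: ω* = 2/(1+√(1−ρ_J²)) = 2/(1+0.0980171) = 2/1.0980171 = 1.8214653.
[ρ_SOR] ω* − 1 = 0.8214653.
For 9 digits: m = 9·ln10 / (−ln 0.8214653) = 20.7233/0.196666 = 105.373; round up → m = 106.

m = 106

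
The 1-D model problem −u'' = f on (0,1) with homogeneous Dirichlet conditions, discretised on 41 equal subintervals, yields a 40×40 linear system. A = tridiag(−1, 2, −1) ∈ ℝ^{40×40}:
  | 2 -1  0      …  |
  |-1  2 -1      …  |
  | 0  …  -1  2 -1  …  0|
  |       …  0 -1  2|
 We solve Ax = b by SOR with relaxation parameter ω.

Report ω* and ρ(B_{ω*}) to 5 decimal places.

ω* = 1.85779, ρ_SOR = 0.85779

[ρ_J] n=40: ρ(B_J) = cos(π/(n+1)) = cos(π/41) = 0.99707.
√(1−ρ_J²) = |sin(π/41)| = 0.076549
ω* = 2 / (1 + 0.076549) = 2 / 1.076549 ≈ 1.85779.
Hence ρ(B_{ω*}) = 1.85779 − 1 = 0.85779.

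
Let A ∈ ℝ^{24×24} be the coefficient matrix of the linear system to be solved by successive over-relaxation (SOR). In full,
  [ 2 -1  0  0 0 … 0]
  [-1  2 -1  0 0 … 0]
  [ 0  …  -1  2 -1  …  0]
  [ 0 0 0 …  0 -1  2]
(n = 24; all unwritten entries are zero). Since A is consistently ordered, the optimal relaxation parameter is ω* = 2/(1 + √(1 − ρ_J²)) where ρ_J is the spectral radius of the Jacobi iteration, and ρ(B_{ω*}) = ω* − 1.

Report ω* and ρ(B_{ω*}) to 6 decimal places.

½·tridiag(1,0,1) at n=24: λ_k = cos(kπ/25); max |λ| at k=1 ⇒ ρ_J = cos(π/25) ≈ 0.992115.
√(1 − cos²(π/25)) = sin(π/25) ≈ 0.1253332.
ω* = 2/(1+0.1253332) = 1.777251
ρ_SOR = ω* − 1 ≈ 0.777251.

ω* = 1.777251, ρ_SOR = 0.777251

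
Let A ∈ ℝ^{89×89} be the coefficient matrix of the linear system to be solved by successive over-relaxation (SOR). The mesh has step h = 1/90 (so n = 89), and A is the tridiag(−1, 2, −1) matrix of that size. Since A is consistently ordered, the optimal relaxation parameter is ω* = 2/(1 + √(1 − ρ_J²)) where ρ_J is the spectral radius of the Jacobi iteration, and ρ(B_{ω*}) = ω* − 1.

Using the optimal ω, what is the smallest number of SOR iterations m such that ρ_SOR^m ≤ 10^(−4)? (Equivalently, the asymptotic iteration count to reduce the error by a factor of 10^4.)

½·tridiag(1,0,1) at n=89: λ_k = cos(kπ/90); max |λ| at k=1 ⇒ ρ_J = cos(π/90) ≈ 0.9993908.
1 − cos²(π/90) = sin²(π/90) ⇒ √(1−ρ_J²) = sin(π/90) = 0.0348995.
ω* = 2/(1+0.0348995) = 1.9325548
At ω = 1.9325548 every |λ(B_ω)| = ω−1, so ρ_SOR = 0.9325548.
Need (0.9325548)^m ≤ 10^(−4): m ≥ 4·ln10/|ln 0.9325548| = 9.21034/0.0698274 = 131.902 ⇒ m = 132.

m = 132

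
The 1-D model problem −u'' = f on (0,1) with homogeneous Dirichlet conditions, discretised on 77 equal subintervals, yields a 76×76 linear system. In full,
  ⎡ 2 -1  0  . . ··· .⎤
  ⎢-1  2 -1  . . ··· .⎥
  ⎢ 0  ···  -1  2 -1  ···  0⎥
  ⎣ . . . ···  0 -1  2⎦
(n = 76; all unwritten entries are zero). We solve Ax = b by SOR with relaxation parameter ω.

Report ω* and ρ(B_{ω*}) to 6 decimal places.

ω* = 1.921620, ρ_SOR = 0.921620

spectrum of D⁻¹(L+U) = {cos(kπ/77) : 1≤k≤76}; ρ_J = cos(π/77) = 0.999168.
root = sin(π/77) = 0.0407886  (since 1−cos² = sin²).
Young: ω* = 2/(1+√(1−ρ_J²)) = 2/(1+0.0407886) = 2/1.0407886 = 1.921620.
ρ_SOR = ω* − 1 = 1.921620 − 1 = 0.921620.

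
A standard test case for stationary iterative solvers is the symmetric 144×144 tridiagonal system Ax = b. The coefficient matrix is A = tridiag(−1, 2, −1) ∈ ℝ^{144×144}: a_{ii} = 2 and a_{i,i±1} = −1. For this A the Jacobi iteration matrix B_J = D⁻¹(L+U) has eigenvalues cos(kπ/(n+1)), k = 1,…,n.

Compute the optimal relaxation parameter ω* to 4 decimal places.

ω* = 1.9576

spectrum of D⁻¹(L+U) = {cos(kπ/145) : 1≤k≤144}; ρ_J = cos(π/145) = 0.9998.
root = sin(π/145) = 0.02166  (since 1−cos² = sin²).
ω* = 2/(1+0.02166) = 1.9576
ρ_SOR = ω* − 1 = 1.9576 − 1 = 0.9576.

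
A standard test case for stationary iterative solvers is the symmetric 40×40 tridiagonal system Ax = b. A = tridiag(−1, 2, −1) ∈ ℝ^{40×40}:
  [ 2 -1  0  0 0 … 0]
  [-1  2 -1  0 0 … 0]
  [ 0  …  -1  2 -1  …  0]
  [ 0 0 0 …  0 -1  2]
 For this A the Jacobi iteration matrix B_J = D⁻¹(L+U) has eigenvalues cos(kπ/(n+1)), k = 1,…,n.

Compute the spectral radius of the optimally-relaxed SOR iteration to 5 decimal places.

ρ_SOR = 0.85779

n=40: λ(B_J) = 1 − λ(A)/2 = cos(kπ/41); k=1 gives ρ_J = 0.99707.
√(1−ρ_J²) simplifies to sin(π/41) = 0.076549.
Young: ω* = 2/(1+√(1−ρ_J²)) = 2/(1+0.076549) = 2/1.076549 = 1.85779.
Hence ρ(B_{ω*}) = 1.85779 − 1 = 0.85779.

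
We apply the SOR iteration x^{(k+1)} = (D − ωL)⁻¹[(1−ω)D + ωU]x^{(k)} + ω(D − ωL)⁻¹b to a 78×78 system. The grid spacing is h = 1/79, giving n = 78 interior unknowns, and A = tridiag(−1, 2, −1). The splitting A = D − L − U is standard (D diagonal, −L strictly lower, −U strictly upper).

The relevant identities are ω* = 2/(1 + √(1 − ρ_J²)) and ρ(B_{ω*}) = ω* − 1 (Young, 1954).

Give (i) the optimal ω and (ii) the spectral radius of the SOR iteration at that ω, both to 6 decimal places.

ρ_J = max_k |cos(kπ/79)| = cos(π/79) = 0.999209
√(1 − cos²(π/79)) = sin(π/79) ≈ 0.0397565.
ω* = 2 / (1 + 0.0397565) = 2 / 1.0397565 ≈ 1.923527.
[ρ_SOR] ω* − 1 = 0.923527.

ω* = 1.923527, ρ_SOR = 0.923527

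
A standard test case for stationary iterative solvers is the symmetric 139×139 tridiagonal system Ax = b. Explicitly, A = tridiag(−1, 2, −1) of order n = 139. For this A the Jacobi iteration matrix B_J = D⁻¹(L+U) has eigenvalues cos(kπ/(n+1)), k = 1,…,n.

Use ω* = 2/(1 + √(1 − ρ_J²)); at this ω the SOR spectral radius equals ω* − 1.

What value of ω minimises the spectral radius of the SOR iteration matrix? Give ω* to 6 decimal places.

½·tridiag(1,0,1) at n=139: λ_k = cos(kπ/140); max |λ| at k=1 ⇒ ρ_J = cos(π/140) ≈ 0.999748.
√(1−ρ_J²) = |sin(π/140)| = 0.0224381
[ω*] 2 ÷ (1 + 0.0224381) = 2 ÷ 1.0224381 = 1.956109.
[ρ_SOR] ω* − 1 = 0.956109.

ω* = 1.956109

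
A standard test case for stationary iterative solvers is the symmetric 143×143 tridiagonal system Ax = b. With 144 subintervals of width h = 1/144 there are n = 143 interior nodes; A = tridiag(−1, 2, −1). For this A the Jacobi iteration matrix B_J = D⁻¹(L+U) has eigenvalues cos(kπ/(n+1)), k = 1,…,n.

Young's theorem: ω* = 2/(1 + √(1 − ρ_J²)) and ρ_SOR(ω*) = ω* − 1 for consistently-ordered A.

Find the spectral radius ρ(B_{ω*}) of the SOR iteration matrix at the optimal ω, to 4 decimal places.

n=143: λ(B_J) = 1 − λ(A)/2 = cos(kπ/144); k=1 gives ρ_J = 0.9998.
1 − cos²(π/144) = sin²(π/144) ⇒ √(1−ρ_J²) = sin(π/144) = 0.02181.
Young: ω* = 2/(1+√(1−ρ_J²)) = 2/(1+0.02181) = 2/1.02181 = 1.9573.
and ρ(B_{ω*}) = 1.9573 − 1 = 0.9573.

ρ_SOR = 0.9573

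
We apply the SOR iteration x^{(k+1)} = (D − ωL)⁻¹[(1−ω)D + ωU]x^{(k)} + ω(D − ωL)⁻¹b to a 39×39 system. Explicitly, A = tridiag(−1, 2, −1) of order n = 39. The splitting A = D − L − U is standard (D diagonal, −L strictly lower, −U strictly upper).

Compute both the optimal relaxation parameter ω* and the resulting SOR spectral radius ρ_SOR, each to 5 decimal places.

spectrum of D⁻¹(L+U) = {cos(kπ/40) : 1≤k≤39}; ρ_J = cos(π/40) = 0.99692.
√(1 − cos²(π/40)) = sin(π/40) ≈ 0.078459.
[ω*] 2 ÷ (1 + 0.078459) = 2 ÷ 1.078459 = 1.85450.
ρ_SOR = ω* − 1 = 1.85450 − 1 = 0.85450.

ω* = 1.85450, ρ_SOR = 0.85450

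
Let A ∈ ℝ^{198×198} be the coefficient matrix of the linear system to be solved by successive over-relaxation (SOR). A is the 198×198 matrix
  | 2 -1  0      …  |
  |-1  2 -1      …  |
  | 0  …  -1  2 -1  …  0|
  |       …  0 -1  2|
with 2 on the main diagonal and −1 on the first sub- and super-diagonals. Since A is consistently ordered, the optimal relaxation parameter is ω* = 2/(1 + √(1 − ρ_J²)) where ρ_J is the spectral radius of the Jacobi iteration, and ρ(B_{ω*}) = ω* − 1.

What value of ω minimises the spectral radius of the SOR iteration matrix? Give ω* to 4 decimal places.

ρ_J = max_k |cos(kπ/199)| = cos(π/199) = 0.9999
√(1−ρ_J²) simplifies to sin(π/199) = 0.01579.
Young: ω* = 2/(1+√(1−ρ_J²)) = 2/(1+0.01579) = 2/1.01579 = 1.9689.
At ω = 1.9689 every |λ(B_ω)| = ω−1, so ρ_SOR = 0.9689.

ω* = 1.9689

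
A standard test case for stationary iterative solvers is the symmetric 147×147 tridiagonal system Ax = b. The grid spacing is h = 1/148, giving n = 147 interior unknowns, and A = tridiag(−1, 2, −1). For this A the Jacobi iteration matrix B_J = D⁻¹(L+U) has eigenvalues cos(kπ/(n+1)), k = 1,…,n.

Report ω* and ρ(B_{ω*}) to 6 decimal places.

ω* = 1.958432, ρ_SOR = 0.958432

B_J for the 147×147 system has eigenvalues cos(kπ/148); ρ_J = cos(π/148) = 0.999775.
√(1−ρ_J²) simplifies to sin(π/148) = 0.0212254.
So ω* = 2/1.0212254 = 1.958432 (Young).
ρ_SOR = ω* − 1 = 1.958432 − 1 = 0.958432.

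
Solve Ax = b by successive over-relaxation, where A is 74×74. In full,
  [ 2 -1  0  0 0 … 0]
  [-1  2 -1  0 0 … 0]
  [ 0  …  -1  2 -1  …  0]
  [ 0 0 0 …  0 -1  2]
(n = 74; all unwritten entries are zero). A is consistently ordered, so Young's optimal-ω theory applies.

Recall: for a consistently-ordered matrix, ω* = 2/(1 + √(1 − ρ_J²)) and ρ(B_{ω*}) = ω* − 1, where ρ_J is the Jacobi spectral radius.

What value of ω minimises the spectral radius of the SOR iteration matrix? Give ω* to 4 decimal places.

B_J for the 74×74 system has eigenvalues cos(kπ/75); ρ_J = cos(π/75) = 0.9991.
root = sin(π/75) = 0.04188  (since 1−cos² = sin²).
So ω* = 2/1.04188 = 1.9196 (Young).
and ρ(B_{ω*}) = 1.9196 − 1 = 0.9196.

ω* = 1.9196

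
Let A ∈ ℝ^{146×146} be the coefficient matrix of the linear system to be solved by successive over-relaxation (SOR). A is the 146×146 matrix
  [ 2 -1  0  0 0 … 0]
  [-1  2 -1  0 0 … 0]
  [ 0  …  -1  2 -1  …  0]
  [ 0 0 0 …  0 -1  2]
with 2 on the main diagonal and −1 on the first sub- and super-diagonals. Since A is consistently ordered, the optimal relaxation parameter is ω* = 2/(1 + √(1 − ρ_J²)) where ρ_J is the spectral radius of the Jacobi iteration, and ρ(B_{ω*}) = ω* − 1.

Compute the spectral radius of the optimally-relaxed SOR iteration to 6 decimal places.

ρ_J = max_k |cos(kπ/147)| = cos(π/147) = 0.999772
√(1 − cos²(π/147)) = sin(π/147) ≈ 0.0213698.
ω* = 2/(1 + 0.0213698) = 2/1.0213698 = 1.958155.
and ρ(B_{ω*}) = 1.958155 − 1 = 0.958155.

ρ_SOR = 0.958155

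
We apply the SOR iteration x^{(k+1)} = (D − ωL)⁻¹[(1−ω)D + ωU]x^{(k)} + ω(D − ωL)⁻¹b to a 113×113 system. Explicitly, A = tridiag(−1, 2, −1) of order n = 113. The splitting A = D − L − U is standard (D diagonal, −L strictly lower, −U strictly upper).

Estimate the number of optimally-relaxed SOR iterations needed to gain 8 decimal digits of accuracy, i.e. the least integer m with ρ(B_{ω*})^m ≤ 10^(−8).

m = 335

ρ_J = max_k |cos(kπ/114)| = cos(π/114) = 0.9996203
1 − cos²(π/114) = sin²(π/114) ⇒ √(1−ρ_J²) = sin(π/114) = 0.0275543.
ω* = 2/(1 + 0.0275543) = 2/1.0275543 = 1.9463692.
[ρ_SOR] ω* − 1 = 0.9463692.
m ≥ 8·ln10 / (−ln 0.9463692) = 334.178; smallest integer m = 335.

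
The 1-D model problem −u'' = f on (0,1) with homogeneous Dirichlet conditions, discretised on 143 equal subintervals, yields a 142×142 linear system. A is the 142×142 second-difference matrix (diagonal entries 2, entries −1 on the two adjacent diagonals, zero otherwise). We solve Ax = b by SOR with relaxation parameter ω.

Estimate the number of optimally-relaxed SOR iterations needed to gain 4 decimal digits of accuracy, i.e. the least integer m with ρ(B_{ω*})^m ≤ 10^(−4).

m = 210

½·tridiag(1,0,1) at n=142: λ_k = cos(kπ/143); max |λ| at k=1 ⇒ ρ_J = cos(π/143) ≈ 0.9997587.
√(1 − cos²(π/143)) = sin(π/143) ≈ 0.0219674.
Then 2/(1+√(1−ρ_J²)) = 2/(1+0.0219674); ω* = 2/1.0219674 = 1.9570096.
[ρ_SOR] ω* − 1 = 0.9570096.
(0.9570096)^m ≤ 10^{−4}  ⇒  m·ln(0.9570096) ≤ −4·ln10  ⇒  m ≥ 209.603  ⇒  m = 210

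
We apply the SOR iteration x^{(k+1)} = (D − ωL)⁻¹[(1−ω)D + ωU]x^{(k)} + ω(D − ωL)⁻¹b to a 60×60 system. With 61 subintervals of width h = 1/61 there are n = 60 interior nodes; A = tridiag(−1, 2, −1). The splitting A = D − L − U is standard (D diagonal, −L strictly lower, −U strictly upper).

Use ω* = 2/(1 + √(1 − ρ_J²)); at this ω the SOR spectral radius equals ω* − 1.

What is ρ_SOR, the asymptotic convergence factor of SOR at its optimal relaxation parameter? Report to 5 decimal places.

ρ_SOR = 0.90208

spectrum of D⁻¹(L+U) = {cos(kπ/61) : 1≤k≤60}; ρ_J = cos(π/61) = 0.99867.
√(1 − cos²(π/61)) = sin(π/61) ≈ 0.051479.
Young: ω* = 2/(1+√(1−ρ_J²)) = 2/(1+0.051479) = 2/1.051479 = 1.90208.
ρ_SOR = ω* − 1 ≈ 0.90208.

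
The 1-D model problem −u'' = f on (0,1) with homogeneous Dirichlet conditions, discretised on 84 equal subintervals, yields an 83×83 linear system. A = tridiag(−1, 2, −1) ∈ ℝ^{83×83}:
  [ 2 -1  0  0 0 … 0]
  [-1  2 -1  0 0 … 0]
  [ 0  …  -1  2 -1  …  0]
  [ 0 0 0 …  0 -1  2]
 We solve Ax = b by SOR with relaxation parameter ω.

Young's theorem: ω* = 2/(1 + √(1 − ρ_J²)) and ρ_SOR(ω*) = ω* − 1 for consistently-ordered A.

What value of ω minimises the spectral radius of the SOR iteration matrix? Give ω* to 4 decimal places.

n=83: λ(B_J) = 1 − λ(A)/2 = cos(kπ/84); k=1 gives ρ_J = 0.9993.
root = sin(π/84) = 0.03739  (since 1−cos² = sin²).
So ω* = 2/1.03739 = 1.9279 (Young).
and ρ(B_{ω*}) = 1.9279 − 1 = 0.9279.

ω* = 1.9279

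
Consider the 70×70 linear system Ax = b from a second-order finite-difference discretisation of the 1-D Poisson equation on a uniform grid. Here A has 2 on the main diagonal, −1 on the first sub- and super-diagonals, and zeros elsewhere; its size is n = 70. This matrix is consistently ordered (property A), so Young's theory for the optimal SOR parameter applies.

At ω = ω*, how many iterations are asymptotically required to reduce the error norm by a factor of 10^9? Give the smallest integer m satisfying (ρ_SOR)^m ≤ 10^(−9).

m = 235

½·tridiag(1,0,1) at n=70: λ_k = cos(kπ/71); max |λ| at k=1 ⇒ ρ_J = cos(π/71) ≈ 0.9990212.
1 − cos²(π/71) = sin²(π/71) ⇒ √(1−ρ_J²) = sin(π/71) = 0.0442333.
ω* = 2/(1+0.0442333) = 1.9152808
ρ_SOR = ω* − 1 = 1.9152808 − 1 = 0.9152808.
m ≥ 9·ln10 / (−ln 0.9152808) = 234.097; smallest integer m = 235.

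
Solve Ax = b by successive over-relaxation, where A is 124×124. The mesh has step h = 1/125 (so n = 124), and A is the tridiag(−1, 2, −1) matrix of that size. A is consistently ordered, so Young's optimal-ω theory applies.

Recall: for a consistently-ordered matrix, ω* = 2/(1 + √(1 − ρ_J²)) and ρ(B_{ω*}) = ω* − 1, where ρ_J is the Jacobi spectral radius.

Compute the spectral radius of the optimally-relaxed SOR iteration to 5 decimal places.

ρ_J = max_k |cos(kπ/125)| = cos(π/125) = 0.99968
root = sin(π/125) = 0.025130  (since 1−cos² = sin²).
[ω*] 2 ÷ (1 + 0.025130) = 2 ÷ 1.025130 = 1.95097.
[ρ_SOR] ω* − 1 = 0.95097.

ρ_SOR = 0.95097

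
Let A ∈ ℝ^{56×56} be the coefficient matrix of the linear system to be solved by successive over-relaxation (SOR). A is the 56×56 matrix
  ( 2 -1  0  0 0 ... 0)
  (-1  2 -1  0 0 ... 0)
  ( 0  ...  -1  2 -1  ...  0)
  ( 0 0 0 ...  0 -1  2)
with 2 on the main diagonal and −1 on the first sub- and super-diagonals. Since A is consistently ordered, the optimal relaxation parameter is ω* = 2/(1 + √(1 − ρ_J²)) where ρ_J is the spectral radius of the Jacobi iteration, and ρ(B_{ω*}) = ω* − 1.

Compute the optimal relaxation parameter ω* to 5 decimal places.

B_J for the 56×56 system has eigenvalues cos(kπ/57); ρ_J = cos(π/57) = 0.99848.
root = sin(π/57) = 0.055088  (since 1−cos² = sin²).
So ω* = 2/1.055088 = 1.89558 (Young).
At ω = 1.89558 every |λ(B_ω)| = ω−1, so ρ_SOR = 0.89558.

ω* = 1.89558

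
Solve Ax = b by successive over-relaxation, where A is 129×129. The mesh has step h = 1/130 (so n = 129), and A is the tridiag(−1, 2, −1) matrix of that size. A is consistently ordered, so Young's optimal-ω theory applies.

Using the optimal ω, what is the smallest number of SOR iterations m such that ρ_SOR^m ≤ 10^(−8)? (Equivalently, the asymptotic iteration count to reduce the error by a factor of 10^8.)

m = 382

½·tridiag(1,0,1) at n=129: λ_k = cos(kπ/130); max |λ| at k=1 ⇒ ρ_J = cos(π/130) ≈ 0.9997080.
1 − cos²(π/130) = sin²(π/130) ⇒ √(1−ρ_J²) = sin(π/130) = 0.0241637.
So ω* = 2/1.0241637 = 1.9528128 (Young).
ρ_SOR = ω* − 1 ≈ 0.9528128.
ρ_SOR^m ≤ 10^(−8) ⇔ m ≥ 8·ln10/(−ln 0.9528128) = 18.4207/0.0483368 = 381.091; m = ⌈381.091⌉ = 382.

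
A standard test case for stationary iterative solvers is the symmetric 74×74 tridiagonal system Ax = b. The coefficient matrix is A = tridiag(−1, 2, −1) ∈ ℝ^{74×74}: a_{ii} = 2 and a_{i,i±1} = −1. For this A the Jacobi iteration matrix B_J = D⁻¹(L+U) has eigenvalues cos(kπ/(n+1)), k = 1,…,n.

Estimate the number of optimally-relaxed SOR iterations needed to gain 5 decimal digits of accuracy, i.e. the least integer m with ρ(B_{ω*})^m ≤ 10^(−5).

m = 138

n=74: λ(B_J) = 1 − λ(A)/2 = cos(kπ/75); k=1 gives ρ_J = 0.9991228.
√(1−ρ_J²) = |sin(π/75)| = 0.0418757
Then 2/(1+√(1−ρ_J²)) = 2/(1+0.0418757); ω* = 2/1.0418757 = 1.9196148.
ρ_SOR = ω* − 1 ≈ 0.9196148.
Need (0.9196148)^m ≤ 10^(−5): m ≥ 5·ln10/|ln 0.9196148| = 11.5129/0.0838004 = 137.385 ⇒ m = 138.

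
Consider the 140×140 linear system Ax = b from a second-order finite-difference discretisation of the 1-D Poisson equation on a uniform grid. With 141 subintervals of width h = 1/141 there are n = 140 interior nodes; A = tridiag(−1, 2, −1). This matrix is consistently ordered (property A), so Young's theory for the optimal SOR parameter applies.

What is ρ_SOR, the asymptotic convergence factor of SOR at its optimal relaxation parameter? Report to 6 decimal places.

ρ_SOR = 0.956413

[ρ_J] n=140: ρ(B_J) = cos(π/(n+1)) = cos(π/141) = 0.999752.
1 − cos²(π/141) = sin²(π/141) ⇒ √(1−ρ_J²) = sin(π/141) = 0.0222790.
Young: ω* = 2/(1+√(1−ρ_J²)) = 2/(1+0.0222790) = 2/1.0222790 = 1.956413.
ρ(B_{ω*}) = ω*−1 = 0.956413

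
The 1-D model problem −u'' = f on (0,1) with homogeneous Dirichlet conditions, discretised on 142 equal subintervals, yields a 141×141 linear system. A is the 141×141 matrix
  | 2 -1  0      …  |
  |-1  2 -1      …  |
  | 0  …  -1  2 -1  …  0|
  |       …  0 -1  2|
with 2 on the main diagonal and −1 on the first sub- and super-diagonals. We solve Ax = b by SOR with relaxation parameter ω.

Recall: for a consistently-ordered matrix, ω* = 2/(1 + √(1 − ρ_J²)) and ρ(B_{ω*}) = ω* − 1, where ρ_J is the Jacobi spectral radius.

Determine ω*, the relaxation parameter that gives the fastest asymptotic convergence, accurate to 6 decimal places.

ω* = 1.956713

[ρ_J] n=141: ρ(B_J) = cos(π/(n+1)) = cos(π/142) = 0.999755.
√(1−ρ_J²) simplifies to sin(π/142) = 0.0221221.
ω* = 2/(1 + 0.0221221) = 2/1.0221221 = 1.956713.
ρ(B_{ω*}) = ω*−1 = 0.956713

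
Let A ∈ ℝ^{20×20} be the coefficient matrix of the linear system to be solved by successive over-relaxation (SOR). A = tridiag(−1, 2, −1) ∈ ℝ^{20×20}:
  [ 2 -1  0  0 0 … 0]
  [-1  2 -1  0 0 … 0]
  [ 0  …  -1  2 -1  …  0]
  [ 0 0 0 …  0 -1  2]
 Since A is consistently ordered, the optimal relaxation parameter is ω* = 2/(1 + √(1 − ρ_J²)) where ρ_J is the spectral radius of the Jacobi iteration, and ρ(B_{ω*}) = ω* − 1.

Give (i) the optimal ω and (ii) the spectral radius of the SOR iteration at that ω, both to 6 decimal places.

ρ_J = max_k |cos(kπ/21)| = cos(π/21) = 0.988831
√(1 − cos²(π/21)) = sin(π/21) ≈ 0.1490423.
ω* = 2/(1 + 0.1490423) = 2/1.1490423 = 1.740580.
ρ(B_{ω*}) = ω*−1 = 0.740580

ω* = 1.740580, ρ_SOR = 0.740580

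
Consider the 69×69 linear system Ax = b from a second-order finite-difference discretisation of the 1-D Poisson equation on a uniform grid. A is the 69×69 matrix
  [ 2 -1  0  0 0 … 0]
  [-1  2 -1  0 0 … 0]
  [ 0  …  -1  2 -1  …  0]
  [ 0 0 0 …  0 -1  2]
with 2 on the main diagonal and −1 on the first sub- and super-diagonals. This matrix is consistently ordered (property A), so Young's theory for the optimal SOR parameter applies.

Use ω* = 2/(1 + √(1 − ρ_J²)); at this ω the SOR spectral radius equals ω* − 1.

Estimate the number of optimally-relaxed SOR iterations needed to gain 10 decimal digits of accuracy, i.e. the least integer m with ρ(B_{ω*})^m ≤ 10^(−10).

spectrum of D⁻¹(L+U) = {cos(kπ/70) : 1≤k≤69}; ρ_J = cos(π/70) = 0.9989931.
√(1−ρ_J²) simplifies to sin(π/70) = 0.0448648.
So ω* = 2/1.0448648 = 1.9141232 (Young).
At ω = 1.9141232 every |λ(B_ω)| = ω−1, so ρ_SOR = 0.9141232.
10·ln10 = 23.0259; −ln(0.9141232) = 0.0897899; m = ⌈23.0259/0.0897899⌉ = ⌈256.442⌉ = 257.

m = 257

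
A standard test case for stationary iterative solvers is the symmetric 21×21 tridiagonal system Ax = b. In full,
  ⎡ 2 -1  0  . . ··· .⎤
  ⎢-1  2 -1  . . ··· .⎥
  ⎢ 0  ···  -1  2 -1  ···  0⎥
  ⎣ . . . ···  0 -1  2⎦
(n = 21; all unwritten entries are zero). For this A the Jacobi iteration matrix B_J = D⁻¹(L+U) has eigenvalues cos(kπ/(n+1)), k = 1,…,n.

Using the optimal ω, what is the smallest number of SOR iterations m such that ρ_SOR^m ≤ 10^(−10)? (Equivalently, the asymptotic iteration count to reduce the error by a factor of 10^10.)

½·tridiag(1,0,1) at n=21: λ_k = cos(kπ/22); max |λ| at k=1 ⇒ ρ_J = cos(π/22) ≈ 0.9898214.
√(1 − cos²(π/22)) = sin(π/22) ≈ 0.1423148.
ω* = 2/(1+0.1423148) = 1.7508309
ρ_SOR = ω* − 1 = 1.7508309 − 1 = 0.7508309.
For 10 digits: m = 10·ln10 / (−ln 0.7508309) = 23.0259/0.286575 = 80.349; round up → m = 81.

m = 81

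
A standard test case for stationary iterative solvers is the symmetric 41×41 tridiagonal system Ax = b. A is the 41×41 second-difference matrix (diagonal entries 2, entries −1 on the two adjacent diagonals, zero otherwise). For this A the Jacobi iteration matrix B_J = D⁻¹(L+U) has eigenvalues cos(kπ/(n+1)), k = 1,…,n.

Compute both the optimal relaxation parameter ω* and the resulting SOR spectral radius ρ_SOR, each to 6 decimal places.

½·tridiag(1,0,1) at n=41: λ_k = cos(kπ/42); max |λ| at k=1 ⇒ ρ_J = cos(π/42) ≈ 0.997204.
root = sin(π/42) = 0.0747301  (since 1−cos² = sin²).
ω* = 2/(1+0.0747301) = 1.860932
At ω = 1.860932 every |λ(B_ω)| = ω−1, so ρ_SOR = 0.860932.

ω* = 1.860932, ρ_SOR = 0.860932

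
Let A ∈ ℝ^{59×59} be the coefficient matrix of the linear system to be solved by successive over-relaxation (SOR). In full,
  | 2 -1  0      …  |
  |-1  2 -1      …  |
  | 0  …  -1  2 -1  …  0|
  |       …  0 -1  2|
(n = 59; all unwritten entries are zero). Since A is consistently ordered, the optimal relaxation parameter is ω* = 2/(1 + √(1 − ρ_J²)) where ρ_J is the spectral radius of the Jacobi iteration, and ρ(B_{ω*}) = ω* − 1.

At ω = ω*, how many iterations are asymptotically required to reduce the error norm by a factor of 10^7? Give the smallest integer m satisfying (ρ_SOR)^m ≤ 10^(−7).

½·tridiag(1,0,1) at n=59: λ_k = cos(kπ/60); max |λ| at k=1 ⇒ ρ_J = cos(π/60) ≈ 0.9986295.
√(1 − cos²(π/60)) = sin(π/60) ≈ 0.0523360.
ω* = 2/(1+0.0523360) = 1.9005337
ρ(B_{ω*}) = ω*−1 = 0.9005337
(0.9005337)^m ≤ 10^{−7}  ⇒  m·ln(0.9005337) ≤ −7·ln10  ⇒  m ≥ 153.846  ⇒  m = 154

m = 154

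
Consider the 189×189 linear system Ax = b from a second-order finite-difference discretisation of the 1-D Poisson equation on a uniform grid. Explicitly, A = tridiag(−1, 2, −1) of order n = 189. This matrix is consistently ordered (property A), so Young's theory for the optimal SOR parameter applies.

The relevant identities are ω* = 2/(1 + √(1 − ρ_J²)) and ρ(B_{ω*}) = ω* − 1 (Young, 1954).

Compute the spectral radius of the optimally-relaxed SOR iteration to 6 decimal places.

n=189: λ(B_J) = 1 − λ(A)/2 = cos(kπ/190); k=1 gives ρ_J = 0.999863.
√(1−ρ_J²) = |sin(π/190)| = 0.0165339
ω* = 2/(1+0.0165339) = 1.967470
ρ_SOR = ω* − 1 = 1.967470 − 1 = 0.967470.

ρ_SOR = 0.967470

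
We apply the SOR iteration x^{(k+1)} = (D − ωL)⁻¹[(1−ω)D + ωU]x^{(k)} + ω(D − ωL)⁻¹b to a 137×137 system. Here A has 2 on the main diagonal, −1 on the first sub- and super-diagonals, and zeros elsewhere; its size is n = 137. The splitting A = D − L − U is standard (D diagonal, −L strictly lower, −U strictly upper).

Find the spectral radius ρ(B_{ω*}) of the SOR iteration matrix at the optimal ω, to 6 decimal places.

[ρ_J] n=137: ρ(B_J) = cos(π/(n+1)) = cos(π/138) = 0.999741.
√(1−ρ_J²) = |sin(π/138)| = 0.0227632
So ω* = 2/1.0227632 = 1.955487 (Young).
At ω = 1.955487 every |λ(B_ω)| = ω−1, so ρ_SOR = 0.955487.

ρ_SOR = 0.955487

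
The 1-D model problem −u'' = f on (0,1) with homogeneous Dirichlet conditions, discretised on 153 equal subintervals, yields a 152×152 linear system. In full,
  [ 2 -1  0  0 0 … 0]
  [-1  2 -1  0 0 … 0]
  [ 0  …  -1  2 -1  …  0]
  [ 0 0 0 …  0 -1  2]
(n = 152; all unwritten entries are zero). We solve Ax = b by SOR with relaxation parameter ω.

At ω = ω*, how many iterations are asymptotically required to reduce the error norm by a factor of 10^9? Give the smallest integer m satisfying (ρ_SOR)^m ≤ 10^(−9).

spectrum of D⁻¹(L+U) = {cos(kπ/153) : 1≤k≤152}; ρ_J = cos(π/153) = 0.9997892.
√(1−ρ_J²) = |sin(π/153)| = 0.0205318
ω* = 2/(1 + 0.0205318) = 2/1.0205318 = 1.9597625.
ρ(B_{ω*}) = ω*−1 = 0.9597625
(0.9597625)^m ≤ 10^{−9}  ⇒  m·ln(0.9597625) ≤ −9·ln10  ⇒  m ≥ 504.592  ⇒  m = 505

m = 505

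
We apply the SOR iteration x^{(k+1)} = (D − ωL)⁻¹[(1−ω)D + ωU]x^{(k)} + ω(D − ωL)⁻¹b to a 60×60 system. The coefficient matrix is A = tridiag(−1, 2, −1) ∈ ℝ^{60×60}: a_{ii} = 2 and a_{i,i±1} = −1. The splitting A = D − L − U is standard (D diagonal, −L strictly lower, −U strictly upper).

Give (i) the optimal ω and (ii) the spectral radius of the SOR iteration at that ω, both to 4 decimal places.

B_J for the 60×60 system has eigenvalues cos(kπ/61); ρ_J = cos(π/61) = 0.9987.
root = sin(π/61) = 0.05148  (since 1−cos² = sin²).
ω* = 2/(1 + 0.05148) = 2/1.05148 = 1.9021.
and ρ(B_{ω*}) = 1.9021 − 1 = 0.9021.

ω* = 1.9021, ρ_SOR = 0.9021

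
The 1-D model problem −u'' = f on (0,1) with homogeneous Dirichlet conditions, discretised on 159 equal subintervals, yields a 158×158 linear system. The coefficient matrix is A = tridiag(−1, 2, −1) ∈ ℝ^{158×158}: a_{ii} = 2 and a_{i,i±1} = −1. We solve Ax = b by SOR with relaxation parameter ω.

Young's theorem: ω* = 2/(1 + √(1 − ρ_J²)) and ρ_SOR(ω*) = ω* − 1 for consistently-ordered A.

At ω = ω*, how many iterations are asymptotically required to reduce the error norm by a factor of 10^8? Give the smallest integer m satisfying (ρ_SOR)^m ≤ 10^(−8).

m = 467

B_J for the 158×158 system has eigenvalues cos(kπ/159); ρ_J = cos(π/159) = 0.9998048.
1 − cos²(π/159) = sin²(π/159) ⇒ √(1−ρ_J²) = sin(π/159) = 0.0197572.
ω* = 2/(1+0.0197572) = 1.9612512
[ρ_SOR] ω* − 1 = 0.9612512.
For 8 digits: m = 8·ln10 / (−ln 0.9612512) = 18.4207/0.0395195 = 466.117; round up → m = 467.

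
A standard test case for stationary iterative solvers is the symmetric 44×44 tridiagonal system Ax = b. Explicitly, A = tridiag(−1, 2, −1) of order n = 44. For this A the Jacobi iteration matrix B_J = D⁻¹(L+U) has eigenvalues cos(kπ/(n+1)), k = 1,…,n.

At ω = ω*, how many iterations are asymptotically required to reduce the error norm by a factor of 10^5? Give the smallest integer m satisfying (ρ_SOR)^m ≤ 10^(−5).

½·tridiag(1,0,1) at n=44: λ_k = cos(kπ/45); max |λ| at k=1 ⇒ ρ_J = cos(π/45) ≈ 0.9975641.
√(1−ρ_J²) = |sin(π/45)| = 0.0697565
ω* = 2/(1+0.0697565) = 1.8695843
ρ_SOR = ω* − 1 ≈ 0.8695843.
ρ_SOR^m ≤ 10^(−5) ⇔ m ≥ 5·ln10/(−ln 0.8695843) = 11.5129/0.13974 = 82.388; m = ⌈82.388⌉ = 83.

m = 83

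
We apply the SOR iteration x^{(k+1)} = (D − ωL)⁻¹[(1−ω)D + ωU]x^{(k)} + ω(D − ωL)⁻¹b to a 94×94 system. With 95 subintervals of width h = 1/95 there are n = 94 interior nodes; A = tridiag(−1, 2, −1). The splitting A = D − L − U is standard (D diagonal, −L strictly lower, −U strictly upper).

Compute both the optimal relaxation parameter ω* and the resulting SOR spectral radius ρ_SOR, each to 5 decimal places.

spectrum of D⁻¹(L+U) = {cos(kπ/95) : 1≤k≤94}; ρ_J = cos(π/95) = 0.99945.
√(1−ρ_J²) simplifies to sin(π/95) = 0.033063.
Then 2/(1+√(1−ρ_J²)) = 2/(1+0.033063); ω* = 2/1.033063 = 1.93599.
[ρ_SOR] ω* − 1 = 0.93599.

ω* = 1.93599, ρ_SOR = 0.93599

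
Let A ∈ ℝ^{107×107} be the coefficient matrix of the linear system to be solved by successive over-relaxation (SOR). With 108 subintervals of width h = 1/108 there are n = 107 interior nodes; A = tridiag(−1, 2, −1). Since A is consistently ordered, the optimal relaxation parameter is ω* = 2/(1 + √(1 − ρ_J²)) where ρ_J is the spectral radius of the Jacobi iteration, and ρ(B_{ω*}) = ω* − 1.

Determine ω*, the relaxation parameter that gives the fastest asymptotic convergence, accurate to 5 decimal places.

With n=107, ρ(Jacobi) = cos(π/108) = 0.99958.
1 − cos²(π/108) = sin²(π/108) ⇒ √(1−ρ_J²) = sin(π/108) = 0.029085.
[ω*] 2 ÷ (1 + 0.029085) = 2 ÷ 1.029085 = 1.94347.
[ρ_SOR] ω* − 1 = 0.94347.

ω* = 1.94347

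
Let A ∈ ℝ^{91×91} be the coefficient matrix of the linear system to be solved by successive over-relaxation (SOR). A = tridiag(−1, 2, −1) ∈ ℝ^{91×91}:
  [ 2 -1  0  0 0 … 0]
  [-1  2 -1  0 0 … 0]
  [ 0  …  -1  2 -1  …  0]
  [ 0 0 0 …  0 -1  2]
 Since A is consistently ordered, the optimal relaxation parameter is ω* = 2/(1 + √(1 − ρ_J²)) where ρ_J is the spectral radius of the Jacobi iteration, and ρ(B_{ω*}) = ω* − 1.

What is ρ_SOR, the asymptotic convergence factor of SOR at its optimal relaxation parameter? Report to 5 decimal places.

ρ_SOR = 0.93397

spectrum of D⁻¹(L+U) = {cos(kπ/92) : 1≤k≤91}; ρ_J = cos(π/92) = 0.99942.
1 − cos²(π/92) = sin²(π/92) ⇒ √(1−ρ_J²) = sin(π/92) = 0.034141.
ω* = 2/(1+0.034141) = 1.93397
[ρ_SOR] ω* − 1 = 0.93397.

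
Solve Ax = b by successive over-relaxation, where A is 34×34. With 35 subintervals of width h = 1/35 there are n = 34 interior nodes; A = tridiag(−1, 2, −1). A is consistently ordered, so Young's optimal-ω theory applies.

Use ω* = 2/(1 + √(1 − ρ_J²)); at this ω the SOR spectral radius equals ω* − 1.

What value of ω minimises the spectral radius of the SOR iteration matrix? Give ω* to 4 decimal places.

ω* = 1.8355

½·tridiag(1,0,1) at n=34: λ_k = cos(kπ/35); max |λ| at k=1 ⇒ ρ_J = cos(π/35) ≈ 0.9960.
√(1 − cos²(π/35)) = sin(π/35) ≈ 0.08964.
ω* = 2/(1 + 0.08964) = 2/1.08964 = 1.8355.
ρ_SOR = ω* − 1 ≈ 0.8355.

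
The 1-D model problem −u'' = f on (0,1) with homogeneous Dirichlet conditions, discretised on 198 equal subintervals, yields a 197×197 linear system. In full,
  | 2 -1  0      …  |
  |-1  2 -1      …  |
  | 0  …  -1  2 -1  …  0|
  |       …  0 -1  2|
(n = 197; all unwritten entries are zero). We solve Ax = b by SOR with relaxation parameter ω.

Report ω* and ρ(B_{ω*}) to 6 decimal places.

[ρ_J] n=197: ρ(B_J) = cos(π/(n+1)) = cos(π/198) = 0.999874.
√(1−ρ_J²) = |sin(π/198)| = 0.0158660
Then 2/(1+√(1−ρ_J²)) = 2/(1+0.0158660); ω* = 2/1.0158660 = 1.968764.
ρ_SOR = ω* − 1 = 1.968764 − 1 = 0.968764.

ω* = 1.968764, ρ_SOR = 0.968764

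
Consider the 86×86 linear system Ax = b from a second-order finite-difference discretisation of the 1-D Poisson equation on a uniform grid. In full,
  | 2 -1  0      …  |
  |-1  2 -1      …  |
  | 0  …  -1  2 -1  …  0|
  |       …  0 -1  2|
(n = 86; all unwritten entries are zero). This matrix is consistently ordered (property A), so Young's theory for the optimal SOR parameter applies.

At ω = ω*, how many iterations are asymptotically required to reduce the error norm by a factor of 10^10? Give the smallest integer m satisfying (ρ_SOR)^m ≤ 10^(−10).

m = 319

[ρ_J] n=86: ρ(B_J) = cos(π/(n+1)) = cos(π/87) = 0.9993481.
√(1−ρ_J²) = |sin(π/87)| = 0.0361024
Then 2/(1+√(1−ρ_J²)) = 2/(1+0.0361024); ω* = 2/1.0361024 = 1.9303111.
ρ_SOR = ω* − 1 = 1.9303111 − 1 = 0.9303111.
(0.9303111)^m ≤ 10^{−10}  ⇒  m·ln(0.9303111) ≤ −10·ln10  ⇒  m ≥ 318.758  ⇒  m = 319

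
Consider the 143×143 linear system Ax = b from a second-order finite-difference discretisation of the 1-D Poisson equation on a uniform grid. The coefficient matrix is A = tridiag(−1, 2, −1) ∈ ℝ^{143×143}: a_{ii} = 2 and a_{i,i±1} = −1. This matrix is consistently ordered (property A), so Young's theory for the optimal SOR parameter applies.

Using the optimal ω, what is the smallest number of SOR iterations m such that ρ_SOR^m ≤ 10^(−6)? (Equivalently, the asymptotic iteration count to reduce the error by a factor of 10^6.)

n=143: λ(B_J) = 1 − λ(A)/2 = cos(kπ/144); k=1 gives ρ_J = 0.9997620.
√(1−ρ_J²) simplifies to sin(π/144) = 0.0218149.
ω* = 2/(1+0.0218149) = 1.9573017
Hence ρ(B_{ω*}) = 1.9573017 − 1 = 0.9573017.
Need (0.9573017)^m ≤ 10^(−6): m ≥ 6·ln10/|ln 0.9573017| = 13.8155/0.0436367 = 316.603 ⇒ m = 317.

m = 317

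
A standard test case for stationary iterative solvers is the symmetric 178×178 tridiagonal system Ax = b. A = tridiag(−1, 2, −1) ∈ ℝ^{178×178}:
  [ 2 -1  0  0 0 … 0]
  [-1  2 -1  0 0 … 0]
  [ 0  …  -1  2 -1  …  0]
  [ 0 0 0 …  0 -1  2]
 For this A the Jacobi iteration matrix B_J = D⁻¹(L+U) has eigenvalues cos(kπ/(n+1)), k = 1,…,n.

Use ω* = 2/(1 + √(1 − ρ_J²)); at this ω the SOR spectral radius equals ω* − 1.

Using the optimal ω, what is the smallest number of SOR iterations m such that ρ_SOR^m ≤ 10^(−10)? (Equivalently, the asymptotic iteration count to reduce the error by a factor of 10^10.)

B_J for the 178×178 system has eigenvalues cos(kπ/179); ρ_J = cos(π/179) = 0.9998460.
root = sin(π/179) = 0.0175499  (since 1−cos² = sin²).
Young: ω* = 2/(1+√(1−ρ_J²)) = 2/(1+0.0175499) = 2/1.0175499 = 1.9655056.
ρ_SOR = ω* − 1 = 1.9655056 − 1 = 0.9655056.
For 10 digits: m = 10·ln10 / (−ln 0.9655056) = 23.0259/0.0351034 = 655.945; round up → m = 656.

m = 656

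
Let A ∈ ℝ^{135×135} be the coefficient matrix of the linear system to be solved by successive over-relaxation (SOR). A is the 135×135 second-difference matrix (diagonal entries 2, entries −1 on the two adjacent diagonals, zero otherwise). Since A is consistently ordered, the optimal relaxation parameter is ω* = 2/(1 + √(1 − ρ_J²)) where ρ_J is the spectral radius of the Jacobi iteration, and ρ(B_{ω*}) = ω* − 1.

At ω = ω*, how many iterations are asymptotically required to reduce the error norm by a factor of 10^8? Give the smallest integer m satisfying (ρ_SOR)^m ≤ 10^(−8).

spectrum of D⁻¹(L+U) = {cos(kπ/136) : 1≤k≤135}; ρ_J = cos(π/136) = 0.9997332.
√(1 − cos²(π/136)) = sin(π/136) ≈ 0.0230979.
ω* = 2/(1+0.0230979) = 1.9548471
ρ_SOR = ω* − 1 = 1.9548471 − 1 = 0.9548471.
(0.9548471)^m ≤ 10^{−8}  ⇒  m·ln(0.9548471) ≤ −8·ln10  ⇒  m ≥ 398.681  ⇒  m = 399

m = 399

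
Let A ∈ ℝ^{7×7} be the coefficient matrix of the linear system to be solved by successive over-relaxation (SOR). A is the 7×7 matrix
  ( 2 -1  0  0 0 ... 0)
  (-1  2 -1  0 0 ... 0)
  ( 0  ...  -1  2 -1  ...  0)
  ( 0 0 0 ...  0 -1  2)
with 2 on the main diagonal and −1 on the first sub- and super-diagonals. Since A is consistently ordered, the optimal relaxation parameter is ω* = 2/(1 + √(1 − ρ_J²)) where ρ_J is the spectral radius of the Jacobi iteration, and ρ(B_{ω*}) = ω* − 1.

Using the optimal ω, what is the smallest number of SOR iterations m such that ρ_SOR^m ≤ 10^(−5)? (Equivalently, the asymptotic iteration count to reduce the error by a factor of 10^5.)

m = 15

[ρ_J] n=7: ρ(B_J) = cos(π/(n+1)) = cos(π/8) = 0.9238795.
root = sin(π/8) = 0.3826834  (since 1−cos² = sin²).
Young: ω* = 2/(1+√(1−ρ_J²)) = 2/(1+0.3826834) = 2/1.3826834 = 1.4464627.
ρ_SOR = ω* − 1 ≈ 0.4464627.
5·ln10 = 11.5129; −ln(0.4464627) = 0.806399; m = ⌈11.5129/0.806399⌉ = ⌈14.277⌉ = 15.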